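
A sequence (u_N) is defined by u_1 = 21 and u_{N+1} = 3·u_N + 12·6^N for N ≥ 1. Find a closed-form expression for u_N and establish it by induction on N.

u_N = -3^N + 4·6^N

Computing the first terms: u_1 = 21, u_2 = 135, u_3 = 837. This suggests u_N = -3^N + 4·6^N.
For the base case N = 1: the formula gives 21 = 21 = u_1.
Inductive step: suppose the statement holds for some m ≥ 1, so u_m = -3^m + 4·6^m.
Then u_{m+1} = 3·u_m + 12·6^m = 3·(-3^m + 4·6^m) + 12·6^m = -3^(m + 1) + 4·6^(m + 1),
which is the claimed formula at N = m+1.
By the principle of mathematical induction, the result holds for all N ≥ 1.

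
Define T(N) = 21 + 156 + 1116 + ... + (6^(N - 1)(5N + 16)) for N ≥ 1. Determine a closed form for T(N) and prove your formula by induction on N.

We claim T(N) = 6^N(N + 3) - 3 for all N ≥ 1.
Base step (N = 1): T(1) = 21, and the closed form gives 21. They agree.
Inductive step: suppose the statement holds for some p ≥ 1, so T(p) = 6^p(p + 3) - 3.
Then T(p+1) = T(p) + (6^p(5p + 21)) = (6^p(p + 3) - 3) + (6^p(5p + 21)).
Simplifying, T(p+1) = 6·6^p·p + 24·6^p - 3 = 6^(p+1)((p+1) + 3) - 3,
which is the closed form with N = p+1.
By the principle of mathematical induction, the result holds for all N ≥ 1.

T(N) = 6^N(N + 3) - 3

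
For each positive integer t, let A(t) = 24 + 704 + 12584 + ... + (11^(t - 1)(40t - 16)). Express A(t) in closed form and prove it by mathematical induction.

We claim A(t) = 2·11^t(2t - 1) + 2 for all t ≥ 1.
Base case (t = 1): A(1) = 24, and the closed form gives 24. They agree.
Suppose the result is true for t = j, so A(j) = 2·11^j(2j - 1) + 2.
Then A(j+1) = A(j) + (11^j(40j + 24)) = (2·11^j(2j - 1) + 2) + (11^j(40j + 24)).
Simplifying, A(j+1) = 44·11^j·j + 22·11^j + 2 = 2·11^(j+1)(2(j+1) - 1) + 2,
which is the closed form with t = j+1.
Hence, by induction on t, the claim holds for every t ≥ 1.

A(t) = 2·11^t(2t - 1) + 2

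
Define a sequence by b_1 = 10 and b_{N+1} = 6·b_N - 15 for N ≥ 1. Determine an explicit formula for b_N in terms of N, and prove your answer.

b_N = 7·6^(N - 1) + 3

Computing the first terms: b_1 = 10, b_2 = 45, b_3 = 255. This suggests b_N = 7·6^(N - 1) + 3.
Base case (N = 1): the formula gives 10 = 10 = b_1.
Inductive step: assume the claim holds for N = j, so b_j = 7·6^(j - 1) + 3.
Then b_{j+1} = 6·b_j - 15 = 6·(7·6^(j - 1) + 3) - 15 = 7·6^j + 3 = 7·6^((j+1) - 1) + 3,
which is the claimed formula at N = j+1.
By the principle of mathematical induction, the result holds for all N ≥ 1.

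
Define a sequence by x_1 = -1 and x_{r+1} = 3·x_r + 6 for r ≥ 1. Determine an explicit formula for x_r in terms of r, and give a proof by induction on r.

x_r = 2·3^(r - 1) - 3

Computing the first terms: x_1 = -1, x_2 = 3, x_3 = 15. This suggests x_r = 2·3^(r - 1) - 3.
For the base case r = 1: the formula gives -1 = -1 = x_1.
Inductive step: assume the claim holds for r = m, so x_m = 2·3^(m - 1) - 3.
Then x_{m+1} = 3·x_m + 6 = 3·(2·3^(m - 1) - 3) + 6 = 2·3^m - 3 = 2·3^((m+1) - 1) - 3,
which is the claimed formula at r = m+1.
By the principle of mathematical induction, the result holds for all r ≥ 1.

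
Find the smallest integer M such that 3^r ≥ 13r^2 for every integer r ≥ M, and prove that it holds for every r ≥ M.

At r = 5: 243 < 325, so the inequality fails and M ≥ 6. We prove 3^r ≥ 13r^2 for all r ≥ 6.
For the base case r = 6: 3^r = 729 and 13r^2 = 468, so 729 ≥ 468.
Suppose the result is true for r = j, so 3^j ≥ 13j^2.
Then 3^(j + 1) = 3·(3^j) ≥ 3·(13j^2).
Also, for j ≥ 6 we have 3·(13j^2) ≥ 13(j+1)^2, since 3 ≥ (1 + 1/j)^2 for all j ≥ 6.
Combining, 3^(j + 1) ≥ 13(j+1)^2.
By induction, the statement is established for all r ≥ 6.
Hence the smallest such M is 6.

M = 6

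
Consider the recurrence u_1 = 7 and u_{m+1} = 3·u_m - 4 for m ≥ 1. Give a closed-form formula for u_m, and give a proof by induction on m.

u_m = 5·3^(m - 1) + 2

Computing the first terms: u_1 = 7, u_2 = 17, u_3 = 47. This suggests u_m = 5·3^(m - 1) + 2.
Base step (m = 1): the formula gives 7 = 7 = u_1.
For the inductive step, assume it holds for an arbitrary j ≥ 1, so u_j = 5·3^(j - 1) + 2.
Then u_{j+1} = 3·u_j - 4 = 3·(5·3^(j - 1) + 2) - 4 = 5·3^j + 2 = 5·3^((j+1) - 1) + 2,
which is the claimed formula at m = j+1.
This completes the induction.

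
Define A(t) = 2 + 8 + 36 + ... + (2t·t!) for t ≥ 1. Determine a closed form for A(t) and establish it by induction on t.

A(t) = 2(t + 1)! - 2

We claim A(t) = 2(t + 1)! - 2 for all t ≥ 1.
Base step (t = 1): A(1) = 2, and the closed form gives 2. They agree.
Suppose the result is true for t = m, so A(m) = 2(m + 1)! - 2.
Then A(m+1) = A(m) + (2(m + 1)(m + 1)!) = (2(m + 1)! - 2) + (2(m + 1)(m + 1)!).
Simplifying, A(m+1) = 2((m+1) + 1)! - 2,
which is the closed form with t = m+1.
By the principle of mathematical induction, the result holds for all t ≥ 1.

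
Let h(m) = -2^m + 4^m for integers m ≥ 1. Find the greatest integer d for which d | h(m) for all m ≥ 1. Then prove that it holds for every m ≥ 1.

Computing the first values: h(1) = 2 and h(2) = 12; gcd(2, 12) = 2, so d ≤ 2.
We prove 2 | -2^m + 4^m for all m ≥ 1 by induction on m.
Base step (m = 1): h(1) = 2 = 2·(1), so 2 | h(1).
Inductive step: suppose the statement holds for some p ≥ 1, i.e. 2 | h(p). Then
4^{p+1} − 2^{p+1} = 4·4^p − 2·2^p = 4·(4^p − 2^p) + (2)·2^p. The first term is divisible by 2 by the inductive hypothesis, and the second term (2)·2^p is divisible by 2 since 2 | 2. Hence 2 | h(p+1).
Hence, by induction on m, the claim holds for every m ≥ 1.
Therefore the largest such d is 2.

d = 2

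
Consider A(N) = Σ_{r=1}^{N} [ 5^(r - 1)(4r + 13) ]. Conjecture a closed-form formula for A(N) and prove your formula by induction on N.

We claim A(N) = 5^N(N + 3) - 3 for all N ≥ 1.
Base step (N = 1): A(1) = 17, and the closed form gives 17. They agree.
For the inductive step, assume it holds for an arbitrary r ≥ 1, so A(r) = 5^r(r + 3) - 3.
Then A(r+1) = A(r) + (5^r(4r + 17)) = (5^r(r + 3) - 3) + (5^r(4r + 17)).
Simplifying, A(r+1) = 5·5^r·r + 20·5^r - 3 = 5^(r+1)((r+1) + 3) - 3,
which is the closed form with N = r+1.
By the principle of mathematical induction, the result holds for all N ≥ 1.

A(N) = 5^N(N + 3) - 3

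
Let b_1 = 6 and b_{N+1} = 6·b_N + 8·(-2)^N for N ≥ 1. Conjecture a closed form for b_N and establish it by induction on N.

b_N = -(-2)^N + 4·6^(N - 1)

Computing the first terms: b_1 = 6, b_2 = 20, b_3 = 152. This suggests b_N = -(-2)^N + 4·6^(N - 1).
When N = 1: the formula gives 6 = 6 = b_1.
Suppose the result is true for N = r, so b_r = -(-2)^r + 4·6^(r - 1).
Then b_{r+1} = 6·b_r + 8·(-2)^r = 6·(-(-2)^r + 4·6^(r - 1)) + 8·(-2)^r = -(-2)^(r + 1) + 4·6^r = -(-2)^(r+1) + 4·6^((r+1) - 1),
which is the claimed formula at N = r+1.
By the principle of mathematical induction, the result holds for all N ≥ 1.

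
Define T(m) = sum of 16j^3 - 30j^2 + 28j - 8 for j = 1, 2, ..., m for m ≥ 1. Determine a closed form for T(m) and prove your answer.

We claim T(m) = m(4m^3 - 2m^2 + 3m + 1) for all m ≥ 1.
Base step (m = 1): T(1) = 6, and the closed form gives 6. They agree.
Suppose the result is true for m = j, so T(j) = j(4j^3 - 2j^2 + 3j + 1).
Then T(j+1) = T(j) + (16j^3 + 18j^2 + 16j + 6) = (j(4j^3 - 2j^2 + 3j + 1)) + (16j^3 + 18j^2 + 16j + 6).
Simplifying, T(j+1) = (j + 1)(4j^3 + 10j^2 + 11j + 6) = (j+1)(4(j+1)^3 - 2(j+1)^2 + 3(j+1) + 1),
which is the closed form with m = j+1.
By induction, the statement is established for all m ≥ 1.

T(m) = m(4m^3 - 2m^2 + 3m + 1)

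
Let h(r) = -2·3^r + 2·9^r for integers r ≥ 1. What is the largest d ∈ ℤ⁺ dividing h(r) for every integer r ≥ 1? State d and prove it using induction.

Computing the first values: h(1) = 12 and h(2) = 144; gcd(12, 144) = 12, so d ≤ 12.
We prove 12 | -2·3^r + 2·9^r for all r ≥ 1 by induction on r.
For the base case r = 1: h(1) = 12 = 12·(1), so 12 | h(1).
Inductive step: suppose the statement holds for some j ≥ 1, i.e. 12 | h(j). Then
h(j+1) − 9·h(j) = (-2·3^(j+1) + 2·9^(j+1)) − 9·(-2·3^j + 2·9^j) = (-2)·3^j·(3 − 9) = (12)·3^j. Since 12 | h(j) by the inductive hypothesis, 12 | 9·h(j); and 12 | 12 since 12 = 12·1. Therefore 12 | h(j+1).
This completes the induction.
Therefore the largest such d is 12.

d = 12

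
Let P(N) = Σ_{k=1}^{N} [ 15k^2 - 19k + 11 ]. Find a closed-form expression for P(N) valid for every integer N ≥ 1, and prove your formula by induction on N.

We claim P(N) = N(5N^2 - 2N + 4) for all N ≥ 1.
Base case (N = 1): P(1) = 7, and the closed form gives 7. They agree.
Inductive step: suppose the statement holds for some k ≥ 1, so P(k) = k(5k^2 - 2k + 4).
Then P(k+1) = P(k) + (15k^2 + 11k + 7) = (k(5k^2 - 2k + 4)) + (15k^2 + 11k + 7).
Simplifying, P(k+1) = (k + 1)(5k^2 + 8k + 7) = (k+1)(5(k+1)^2 - 2(k+1) + 4),
which is the closed form with N = k+1.
By induction, the statement is established for all N ≥ 1.

P(N) = N(5N^2 - 2N + 4)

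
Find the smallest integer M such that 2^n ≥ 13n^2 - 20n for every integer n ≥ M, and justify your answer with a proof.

M = 11

At n = 10: 1024 < 1100, so the inequality fails and M ≥ 11. We prove 2^n ≥ 13n^2 - 20n for all n ≥ 11.
Base case (n = 11): 2^n = 2048 and 13n^2 - 20n = 1353, so 2048 ≥ 1353.
For the inductive step, assume it holds for an arbitrary k ≥ 11, so 2^k ≥ 13k^2 - 20k.
Then 2^(k + 1) = 2·(2^k) ≥ 2·(13k^2 - 20k).
Also, for k ≥ 11 we have 2·(13k^2 - 20k) ≥ 13(k+1)^2 - 20(k+1), since 2·(13k^2 - 20k) − (13(k+1)^2 - 20(k+1)) = 13k^2 - 46k + 7, which is nonnegative for all k ≥ 11.
Combining, 2^(k + 1) ≥ 13(k+1)^2 - 20(k+1).
By induction, the statement is established for all n ≥ 11.
Hence the smallest such M is 11.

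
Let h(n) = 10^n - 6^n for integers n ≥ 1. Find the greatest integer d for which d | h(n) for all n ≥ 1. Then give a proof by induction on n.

d = 4

Computing the first values: h(1) = 4 and h(2) = 64; gcd(4, 64) = 4, so d ≤ 4.
We prove 4 | 10^n - 6^n for all n ≥ 1 by induction on n.
Base case (n = 1): h(1) = 4 = 4·(1), so 4 | h(1).
Inductive step: assume the claim holds for n = r, i.e. 4 | h(r). Then
10^{r+1} − 6^{r+1} = 10·10^r − 6·6^r = 10·(10^r − 6^r) + (4)·6^r. The first term is divisible by 4 by the inductive hypothesis, and the second term (4)·6^r is divisible by 4 since 4 | 4. Hence 4 | h(r+1).
By induction, the statement is established for all n ≥ 1.
Therefore the largest such d is 4.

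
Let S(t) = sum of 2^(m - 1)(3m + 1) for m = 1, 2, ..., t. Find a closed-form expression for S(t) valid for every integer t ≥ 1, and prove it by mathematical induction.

S(t) = 2^t(3t - 2) + 2

We claim S(t) = 2^t(3t - 2) + 2 for all t ≥ 1.
Base case (t = 1): S(1) = 4, and the closed form gives 4. They agree.
For the inductive step, assume it holds for an arbitrary m ≥ 1, so S(m) = 2^m(3m - 2) + 2.
Then S(m+1) = S(m) + (2^m(3m + 4)) = (2^m(3m - 2) + 2) + (2^m(3m + 4)).
Simplifying, S(m+1) = 6·2^m·m + 2·2^m + 2 = 2^(m+1)(3(m+1) - 2) + 2,
which is the closed form with t = m+1.
Hence, by induction on t, the claim holds for every t ≥ 1.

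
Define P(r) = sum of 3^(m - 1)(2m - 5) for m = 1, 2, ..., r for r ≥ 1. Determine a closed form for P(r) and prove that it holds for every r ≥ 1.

P(r) = 3^r(r - 3) + 3

We claim P(r) = 3^r(r - 3) + 3 for all r ≥ 1.
When r = 1: P(1) = -3, and the closed form gives -3. They agree.
Suppose the result is true for r = m, so P(m) = 3^m(m - 3) + 3.
Then P(m+1) = P(m) + (3^m(2m - 3)) = (3^m(m - 3) + 3) + (3^m(2m - 3)).
Simplifying, P(m+1) = 3·3^m·m - 6·3^m + 3 = 3^(m+1)((m+1) - 3) + 3,
which is the closed form with r = m+1.
By the principle of mathematical induction, the result holds for all r ≥ 1.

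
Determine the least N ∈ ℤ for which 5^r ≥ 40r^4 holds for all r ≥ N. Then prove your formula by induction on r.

N = 8

At r = 7: 78125 < 96040, so the inequality fails and N ≥ 8. We prove 5^r ≥ 40r^4 for all r ≥ 8.
Base case (r = 8): 5^r = 390625 and 40r^4 = 163840, so 390625 ≥ 163840.
For the inductive step, assume it holds for an arbitrary i ≥ 8, so 5^i ≥ 40i^4.
Then 5^(i + 1) = 5·(5^i) ≥ 5·(40i^4).
Also, for i ≥ 8 we have 5·(40i^4) ≥ 40(i+1)^4, since 5 ≥ (1 + 1/i)^4 for all i ≥ 8.
Combining, 5^(i + 1) ≥ 40(i+1)^4.
By induction, the statement is established for all r ≥ 8.
Hence the smallest such N is 8.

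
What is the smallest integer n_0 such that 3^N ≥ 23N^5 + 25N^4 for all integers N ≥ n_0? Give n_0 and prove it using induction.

At N = 15: 14348907 < 18731250, so the inequality fails and n_0 ≥ 16. We prove 3^N ≥ 23N^5 + 25N^4 for all N ≥ 16.
Base case (N = 16): 3^N = 43046721 and 23N^5 + 25N^4 = 25755648, so 43046721 ≥ 25755648.
Suppose the result is true for N = i, so 3^i ≥ 23i^5 + 25i^4.
Then 3^(i + 1) = 3·(3^i) ≥ 3·(23i^5 + 25i^4).
Also, for i ≥ 16 we have 3·(23i^5 + 25i^4) ≥ 23(i+1)^5 + 25(i+1)^4, since 3·(23i^5 + 25i^4) − (23(i+1)^5 + 25(i+1)^4) = 46i^5 - 65i^4 - 330i^3 - 380i^2 - 215i - 48, which is nonnegative for all i ≥ 16.
Combining, 3^(i + 1) ≥ 23(i+1)^5 + 25(i+1)^4.
By induction, the statement is established for all N ≥ 16.
Hence the smallest such n_0 is 16.

n_0 = 16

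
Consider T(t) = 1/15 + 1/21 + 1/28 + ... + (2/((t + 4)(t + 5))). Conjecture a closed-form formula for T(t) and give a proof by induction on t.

We claim T(t) = 2t/(5(t + 5)) for all t ≥ 1.
When t = 1: T(1) = 1/15, and the closed form gives 1/15. They agree.
For the inductive step, assume it holds for an arbitrary k ≥ 1, so T(k) = 2k/(5(k + 5)).
Then T(k+1) = T(k) + (2/((k + 5)(k + 6))) = (2k/(5(k + 5))) + (2/((k + 5)(k + 6))).
Simplifying, T(k+1) = 2(k + 1)/(5(k + 6)) = 2(k+1)/(5((k+1) + 5)),
which is the closed form with t = k+1.
By induction, the statement is established for all t ≥ 1.

T(t) = 2t/(5(t + 5))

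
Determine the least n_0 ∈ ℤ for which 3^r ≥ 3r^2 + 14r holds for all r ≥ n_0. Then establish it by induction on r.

At r = 4: 81 < 104, so the inequality fails and n_0 ≥ 5. We prove 3^r ≥ 3r^2 + 14r for all r ≥ 5.
Base step (r = 5): 3^r = 243 and 3r^2 + 14r = 145, so 243 ≥ 145.
Inductive step: assume the claim holds for r = i, so 3^i ≥ 3i^2 + 14i.
Then 3^(i + 1) = 3·(3^i) ≥ 3·(3i^2 + 14i).
Also, for i ≥ 5 we have 3·(3i^2 + 14i) ≥ 3(i+1)^2 + 14(i+1), since 3·(3i^2 + 14i) − (3(i+1)^2 + 14(i+1)) = 6i^2 + 22i - 17, which is nonnegative for all i ≥ 5.
Combining, 3^(i + 1) ≥ 3(i+1)^2 + 14(i+1).
Hence, by induction on r, the claim holds for every r ≥ 5.
Hence the smallest such n_0 is 5.

n_0 = 5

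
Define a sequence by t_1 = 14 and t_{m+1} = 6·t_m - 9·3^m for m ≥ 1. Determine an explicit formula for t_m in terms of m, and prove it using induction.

Computing the first terms: t_1 = 14, t_2 = 57, t_3 = 261. This suggests t_m = 3^(m + 1) + 5·6^(m - 1).
Base step (m = 1): the formula gives 14 = 14 = t_1.
Suppose the result is true for m = k, so t_k = 3^(k + 1) + 5·6^(k - 1).
Then t_{k+1} = 6·t_k - 9·3^k = 6·(3^(k + 1) + 5·6^(k - 1)) - 9·3^k = 3^(k + 2) + 5·6^k = 3^((k+1) + 1) + 5·6^((k+1) - 1),
which is the claimed formula at m = k+1.
By induction, the statement is established for all m ≥ 1.

t_m = 3^(m + 1) + 5·6^(m - 1)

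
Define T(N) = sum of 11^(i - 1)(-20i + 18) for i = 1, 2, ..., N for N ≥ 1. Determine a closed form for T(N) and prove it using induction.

We claim T(N) = 2·11^N(-N + 1) - 2 for all N ≥ 1.
Base case (N = 1): T(1) = -2, and the closed form gives -2. They agree.
Suppose the result is true for N = i, so T(i) = 2·11^i(-i + 1) - 2.
Then T(i+1) = T(i) + (11^i(-20i - 2)) = (2·11^i(-i + 1) - 2) + (11^i(-20i - 2)).
Simplifying, T(i+1) = -22·11^i·i - 2 = 2·11^(i+1)(-(i+1) + 1) - 2,
which is the closed form with N = i+1.
By induction, the statement is established for all N ≥ 1.

T(N) = 2·11^N(-N + 1) - 2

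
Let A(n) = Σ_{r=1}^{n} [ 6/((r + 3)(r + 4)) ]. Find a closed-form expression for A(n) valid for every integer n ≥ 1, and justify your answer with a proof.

A(n) = 3n/(2(n + 4))

We claim A(n) = 3n/(2(n + 4)) for all n ≥ 1.
Base case (n = 1): A(1) = 3/10, and the closed form gives 3/10. They agree.
Suppose the result is true for n = r, so A(r) = 3r/(2(r + 4)).
Then A(r+1) = A(r) + (6/((r + 4)(r + 5))) = (3r/(2(r + 4))) + (6/((r + 4)(r + 5))).
Simplifying, A(r+1) = 3(r + 1)/(2(r + 5)) = 3(r+1)/(2((r+1) + 4)),
which is the closed form with n = r+1.
By the principle of mathematical induction, the result holds for all n ≥ 1.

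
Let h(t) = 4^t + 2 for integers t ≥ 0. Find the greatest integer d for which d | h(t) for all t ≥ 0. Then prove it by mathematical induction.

d = 3

Computing the first values: h(0) = 3 and h(1) = 6; gcd(3, 6) = 3, so d ≤ 3.
We prove 3 | 4^t + 2 for all t ≥ 0 by induction on t.
Base case (t = 0): h(0) = 3 = 3·(1), so 3 | h(0).
Inductive step: assume the claim holds for t = k, i.e. 3 | h(k). Then
h(k+1) = 4^(k+1) + 2 = 4·(4^k + 2) - 6 = 4·h(k) - 6. The first term is divisible by 3 by the inductive hypothesis, and -6 is divisible by 3. Hence 3 | h(k+1).
Hence, by induction on t, the claim holds for every t ≥ 0.
Therefore the largest such d is 3.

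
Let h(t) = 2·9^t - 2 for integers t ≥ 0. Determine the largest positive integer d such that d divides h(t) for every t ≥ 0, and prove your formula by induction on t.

Computing the first values: h(0) = 0 and h(1) = 16; gcd(0, 16) = 16, so d ≤ 16.
We prove 16 | 2·9^t - 2 for all t ≥ 0 by induction on t.
For the base case t = 0: h(0) = 0 = 16·(0), so 16 | h(0).
Inductive step: assume the claim holds for t = r, i.e. 16 | h(r). Then
h(r+1) = 2·9^(r+1) - 2 = 9·(2·9^r - 2) + 16 = 9·h(r) + 16. The first term is divisible by 16 by the inductive hypothesis, and 16 is divisible by 16. Hence 16 | h(r+1).
This completes the induction.
Therefore the largest such d is 16.

d = 16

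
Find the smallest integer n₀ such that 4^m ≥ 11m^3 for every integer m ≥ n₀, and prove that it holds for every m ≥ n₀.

At m = 5: 1024 < 1375, so the inequality fails and n₀ ≥ 6. We prove 4^m ≥ 11m^3 for all m ≥ 6.
For the base case m = 6: 4^m = 4096 and 11m^3 = 2376, so 4096 ≥ 2376.
Inductive step: suppose the statement holds for some p ≥ 6, so 4^p ≥ 11p^3.
Then 4^(p + 1) = 4·(4^p) ≥ 4·(11p^3).
Also, for p ≥ 6 we have 4·(11p^3) ≥ 11(p+1)^3, since 4 ≥ (1 + 1/p)^3 for all p ≥ 6.
Combining, 4^(p + 1) ≥ 11(p+1)^3.
By the principle of mathematical induction, the result holds for all m ≥ 6.
Hence the smallest such n₀ is 6.

n₀ = 6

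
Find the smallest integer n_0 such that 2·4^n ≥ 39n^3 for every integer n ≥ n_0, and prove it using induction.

At n = 6: 8192 < 8424, so the inequality fails and n_0 ≥ 7. We prove 2·4^n ≥ 39n^3 for all n ≥ 7.
When n = 7: 2·4^n = 32768 and 39n^3 = 13377, so 32768 ≥ 13377.
Inductive step: assume the claim holds for n = k, so 2·4^k ≥ 39k^3.
Then 2·4^(k + 1) = 4·(2·4^k) ≥ 4·(39k^3).
Also, for k ≥ 7 we have 4·(39k^3) ≥ 39(k+1)^3, since 4 ≥ (1 + 1/k)^3 for all k ≥ 7.
Combining, 2·4^(k + 1) ≥ 39(k+1)^3.
This completes the induction.
Hence the smallest such n_0 is 7.

n_0 = 7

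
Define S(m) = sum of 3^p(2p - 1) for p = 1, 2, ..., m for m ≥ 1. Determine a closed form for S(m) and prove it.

S(m) = 3·3^m(m - 1) + 3

We claim S(m) = 3·3^m(m - 1) + 3 for all m ≥ 1.
For the base case m = 1: S(1) = 3, and the closed form gives 3. They agree.
For the inductive step, assume it holds for an arbitrary p ≥ 1, so S(p) = 3·3^p(p - 1) + 3.
Then S(p+1) = S(p) + (3^(p + 1)(2p + 1)) = (3·3^p(p - 1) + 3) + (3^(p + 1)(2p + 1)).
Simplifying, S(p+1) = 9·3^p·p + 3 = 3·3^(p+1)((p+1) - 1) + 3,
which is the closed form with m = p+1.
By the principle of mathematical induction, the result holds for all m ≥ 1.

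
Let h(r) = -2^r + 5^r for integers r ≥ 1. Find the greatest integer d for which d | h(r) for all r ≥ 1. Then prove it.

Computing the first values: h(1) = 3 and h(2) = 21; gcd(3, 21) = 3, so d ≤ 3.
We prove 3 | -2^r + 5^r for all r ≥ 1 by induction on r.
Base step (r = 1): h(1) = 3 = 3·(1), so 3 | h(1).
Suppose the result is true for r = m, i.e. 3 | h(m). Then
5^{m+1} − 2^{m+1} = 5·5^m − 2·2^m = 5·(5^m − 2^m) + (3)·2^m. The first term is divisible by 3 by the inductive hypothesis, and the second term (3)·2^m is divisible by 3 since 3 | 3. Hence 3 | h(m+1).
Hence, by induction on r, the claim holds for every r ≥ 1.
Therefore the largest such d is 3.

d = 3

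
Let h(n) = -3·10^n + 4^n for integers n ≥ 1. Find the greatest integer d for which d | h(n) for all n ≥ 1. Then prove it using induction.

d = 2

Computing the first values: h(1) = -26 and h(2) = -284; gcd(-26, -284) = 2, so d ≤ 2.
We prove 2 | -3·10^n + 4^n for all n ≥ 1 by induction on n.
Base step (n = 1): h(1) = -26 = 2·(-13), so 2 | h(1).
Inductive step: suppose the statement holds for some r ≥ 1, i.e. 2 | h(r). Then
h(r+1) − 10·h(r) = (-3·10^(r+1) + 4^(r+1)) − 10·(-3·10^r + 4^r) = (1)·4^r·(4 − 10) = (-6)·4^r. Since 2 | h(r) by the inductive hypothesis, 2 | 10·h(r); and 2 | -6 since -6 = 2·-3. Therefore 2 | h(r+1).
By induction, the statement is established for all n ≥ 1.
Therefore the largest such d is 2.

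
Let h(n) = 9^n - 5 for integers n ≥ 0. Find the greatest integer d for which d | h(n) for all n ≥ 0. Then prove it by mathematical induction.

Computing the first values: h(0) = -4 and h(1) = 4; gcd(-4, 4) = 4, so d ≤ 4.
We prove 4 | 9^n - 5 for all n ≥ 0 by induction on n.
For the base case n = 0: h(0) = -4 = 4·(-1), so 4 | h(0).
Inductive step: suppose the statement holds for some i ≥ 0, i.e. 4 | h(i). Then
h(i+1) = 9^(i+1) - 5 = 9·(9^i - 5) + 40 = 9·h(i) + 40. The first term is divisible by 4 by the inductive hypothesis, and 40 is divisible by 4. Hence 4 | h(i+1).
By the principle of mathematical induction, the result holds for all n ≥ 0.
Therefore the largest such d is 4.

d = 4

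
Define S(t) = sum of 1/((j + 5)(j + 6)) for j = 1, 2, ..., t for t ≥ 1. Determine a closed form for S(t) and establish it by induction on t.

S(t) = t/(6(t + 6))

We claim S(t) = t/(6(t + 6)) for all t ≥ 1.
Base step (t = 1): S(1) = 1/42, and the closed form gives 1/42. They agree.
Inductive step: assume the claim holds for t = j, so S(j) = j/(6(j + 6)).
Then S(j+1) = S(j) + (1/((j + 6)(j + 7))) = (j/(6(j + 6))) + (1/((j + 6)(j + 7))).
Simplifying, S(j+1) = (j + 1)/(6(j + 7)) = (j+1)/(6((j+1) + 6)),
which is the closed form with t = j+1.
This completes the induction.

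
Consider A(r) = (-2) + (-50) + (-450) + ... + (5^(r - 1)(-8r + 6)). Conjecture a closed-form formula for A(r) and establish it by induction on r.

We claim A(r) = 2·5^r(-r + 1) - 2 for all r ≥ 1.
When r = 1: A(1) = -2, and the closed form gives -2. They agree.
For the inductive step, assume it holds for an arbitrary k ≥ 1, so A(k) = 2·5^k(-k + 1) - 2.
Then A(k+1) = A(k) + (5^k(-8k - 2)) = (2·5^k(-k + 1) - 2) + (5^k(-8k - 2)).
Simplifying, A(k+1) = -10·5^k·k - 2 = 2·5^(k+1)(-(k+1) + 1) - 2,
which is the closed form with r = k+1.
Hence, by induction on r, the claim holds for every r ≥ 1.

A(r) = 2·5^r(-r + 1) - 2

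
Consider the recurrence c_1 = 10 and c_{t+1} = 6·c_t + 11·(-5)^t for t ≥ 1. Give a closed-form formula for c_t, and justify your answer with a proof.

c_t = -(-5)^t + 5·6^(t - 1)

Computing the first terms: c_1 = 10, c_2 = 5, c_3 = 305. This suggests c_t = -(-5)^t + 5·6^(t - 1).
Base step (t = 1): the formula gives 10 = 10 = c_1.
Inductive step: suppose the statement holds for some r ≥ 1, so c_r = -(-5)^r + 5·6^(r - 1).
Then c_{r+1} = 6·c_r + 11·(-5)^r = 6·(-(-5)^r + 5·6^(r - 1)) + 11·(-5)^r = -(-5)^(r + 1) + 5·6^r = -(-5)^(r+1) + 5·6^((r+1) - 1),
which is the claimed formula at t = r+1.
This completes the induction.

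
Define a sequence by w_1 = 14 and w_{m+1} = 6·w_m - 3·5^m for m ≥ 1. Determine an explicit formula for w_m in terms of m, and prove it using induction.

Computing the first terms: w_1 = 14, w_2 = 69, w_3 = 339. This suggests w_m = 3·5^m - 6^(m - 1).
When m = 1: the formula gives 14 = 14 = w_1.
For the inductive step, assume it holds for an arbitrary i ≥ 1, so w_i = 3·5^i - 6^(i - 1).
Then w_{i+1} = 6·w_i - 3·5^i = 6·(3·5^i - 6^(i - 1)) - 3·5^i = 3·5^(i + 1) - 6^i = 3·5^(i+1) - 6^((i+1) - 1),
which is the claimed formula at m = i+1.
By induction, the statement is established for all m ≥ 1.

w_m = 3·5^m - 6^(m - 1)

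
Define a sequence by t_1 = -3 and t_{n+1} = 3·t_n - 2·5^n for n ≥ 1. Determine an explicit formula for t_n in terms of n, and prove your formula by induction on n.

t_n = 2·3^(n - 1) - 5^n

Computing the first terms: t_1 = -3, t_2 = -19, t_3 = -107. This suggests t_n = 2·3^(n - 1) - 5^n.
For the base case n = 1: the formula gives -3 = -3 = t_1.
Suppose the result is true for n = p, so t_p = 2·3^(p - 1) - 5^p.
Then t_{p+1} = 3·t_p - 2·5^p = 3·(2·3^(p - 1) - 5^p) - 2·5^p = 2·3^p - 5^(p + 1) = 2·3^((p+1) - 1) - 5^(p+1),
which is the claimed formula at n = p+1.
By induction, the statement is established for all n ≥ 1.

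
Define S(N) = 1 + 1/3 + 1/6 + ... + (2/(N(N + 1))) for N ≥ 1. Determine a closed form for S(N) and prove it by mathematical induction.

We claim S(N) = 2N/(N + 1) for all N ≥ 1.
Base step (N = 1): S(1) = 1, and the closed form gives 1. They agree.
Suppose the result is true for N = m, so S(m) = 2m/(m + 1).
Then S(m+1) = S(m) + (2/((m + 1)(m + 2))) = (2m/(m + 1)) + (2/((m + 1)(m + 2))).
Simplifying, S(m+1) = 2(m + 1)/(m + 2) = 2(m+1)/((m+1) + 1),
which is the closed form with N = m+1.
By the principle of mathematical induction, the result holds for all N ≥ 1.

S(N) = 2N/(N + 1)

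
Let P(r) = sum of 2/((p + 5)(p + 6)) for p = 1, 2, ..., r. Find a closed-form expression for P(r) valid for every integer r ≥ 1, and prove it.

P(r) = r/(3(r + 6))

We claim P(r) = r/(3(r + 6)) for all r ≥ 1.
Base step (r = 1): P(1) = 1/21, and the closed form gives 1/21. They agree.
Inductive step: assume the claim holds for r = p, so P(p) = p/(3(p + 6)).
Then P(p+1) = P(p) + (2/((p + 6)(p + 7))) = (p/(3(p + 6))) + (2/((p + 6)(p + 7))).
Simplifying, P(p+1) = (p + 1)/(3(p + 7)) = (p+1)/(3((p+1) + 6)),
which is the closed form with r = p+1.
By the principle of mathematical induction, the result holds for all r ≥ 1.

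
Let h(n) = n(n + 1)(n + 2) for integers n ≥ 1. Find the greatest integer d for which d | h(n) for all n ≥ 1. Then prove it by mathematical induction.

d = 6

Computing the first values: h(1) = 6 and h(2) = 24; gcd(6, 24) = 6, so d ≤ 6.
We prove 6 | n(n + 1)(n + 2) for all n ≥ 1 by induction on n.
For the base case n = 1: h(1) = 6 = 6·(1), so 6 | h(1).
Inductive step: assume the claim holds for n = p, i.e. 6 | h(p). Then
h(p+1) − h(p) = (p+1)·(p+2)·(p+3) − p·(p+1)·(p+2) = (p+1)·(p+2)·[(p+3) − p] = 3·(p+1)·(p+2). The product of 2 consecutive integers is divisible by (2)! = 2, so h(p+1) − h(p) is divisible by 3·2 = 6. By the inductive hypothesis 6 | h(p), hence 6 | h(p+1).
This completes the induction.
Therefore the largest such d is 6.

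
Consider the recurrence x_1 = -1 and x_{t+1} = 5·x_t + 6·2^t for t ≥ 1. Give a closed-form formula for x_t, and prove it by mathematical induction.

x_t = -2^(t + 1) + 3·5^(t - 1)

Computing the first terms: x_1 = -1, x_2 = 7, x_3 = 59. This suggests x_t = -2^(t + 1) + 3·5^(t - 1).
For the base case t = 1: the formula gives -1 = -1 = x_1.
For the inductive step, assume it holds for an arbitrary m ≥ 1, so x_m = -2^(m + 1) + 3·5^(m - 1).
Then x_{m+1} = 5·x_m + 6·2^m = 5·(-2^(m + 1) + 3·5^(m - 1)) + 6·2^m = -2^(m + 2) + 3·5^m = -2^((m+1) + 1) + 3·5^((m+1) - 1),
which is the claimed formula at t = m+1.
By induction, the statement is established for all t ≥ 1.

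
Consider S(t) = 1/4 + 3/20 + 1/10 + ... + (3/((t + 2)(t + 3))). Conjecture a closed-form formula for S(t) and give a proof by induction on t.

S(t) = t/(t + 3)

We claim S(t) = t/(t + 3) for all t ≥ 1.
Base case (t = 1): S(1) = 1/4, and the closed form gives 1/4. They agree.
Suppose the result is true for t = p, so S(p) = p/(p + 3).
Then S(p+1) = S(p) + (3/((p + 3)(p + 4))) = (p/(p + 3)) + (3/((p + 3)(p + 4))).
Simplifying, S(p+1) = (p + 1)/(p + 4) = (p+1)/((p+1) + 3),
which is the closed form with t = p+1.
By induction, the statement is established for all t ≥ 1.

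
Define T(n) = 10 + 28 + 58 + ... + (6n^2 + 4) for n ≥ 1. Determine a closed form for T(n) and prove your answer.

T(n) = n(2n^2 + 3n + 5)

We claim T(n) = n(2n^2 + 3n + 5) for all n ≥ 1.
For the base case n = 1: T(1) = 10, and the closed form gives 10. They agree.
Suppose the result is true for n = p, so T(p) = p(2p^2 + 3p + 5).
Then T(p+1) = T(p) + (6(p + 1)^2 + 4) = (p(2p^2 + 3p + 5)) + (6(p + 1)^2 + 4).
Simplifying, T(p+1) = (p + 1)(2p^2 + 7p + 10) = (p+1)(2(p+1)^2 + 3(p+1) + 5),
which is the closed form with n = p+1.
Hence, by induction on n, the claim holds for every n ≥ 1.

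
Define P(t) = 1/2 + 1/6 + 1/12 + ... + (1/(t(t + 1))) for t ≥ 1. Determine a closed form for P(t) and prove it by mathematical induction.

We claim P(t) = t/(t + 1) for all t ≥ 1.
For the base case t = 1: P(1) = 1/2, and the closed form gives 1/2. They agree.
For the inductive step, assume it holds for an arbitrary i ≥ 1, so P(i) = i/(i + 1).
Then P(i+1) = P(i) + (1/((i + 1)(i + 2))) = (i/(i + 1)) + (1/((i + 1)(i + 2))).
Simplifying, P(i+1) = (i + 1)/(i + 2) = (i+1)/((i+1) + 1),
which is the closed form with t = i+1.
Hence, by induction on t, the claim holds for every t ≥ 1.

P(t) = t/(t + 1)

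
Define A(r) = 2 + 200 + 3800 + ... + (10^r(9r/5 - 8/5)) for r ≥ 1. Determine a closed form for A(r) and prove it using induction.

We claim A(r) = 2·10^r(r - 1) + 2 for all r ≥ 1.
Base case (r = 1): A(1) = 2, and the closed form gives 2. They agree.
Suppose the result is true for r = m, so A(m) = 2·10^m(m - 1) + 2.
Then A(m+1) = A(m) + (10^m(18m + 2)) = (2·10^m(m - 1) + 2) + (10^m(18m + 2)).
Simplifying, A(m+1) = 20·10^m·m + 2 = 2·10^(m+1)((m+1) - 1) + 2,
which is the closed form with r = m+1.
Hence, by induction on r, the claim holds for every r ≥ 1.

A(r) = 2·10^r(r - 1) + 2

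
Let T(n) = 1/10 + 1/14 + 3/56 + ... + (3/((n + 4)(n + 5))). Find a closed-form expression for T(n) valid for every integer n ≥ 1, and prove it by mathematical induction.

T(n) = 3n/(5(n + 5))

We claim T(n) = 3n/(5(n + 5)) for all n ≥ 1.
For the base case n = 1: T(1) = 1/10, and the closed form gives 1/10. They agree.
Inductive step: assume the claim holds for n = j, so T(j) = 3j/(5(j + 5)).
Then T(j+1) = T(j) + (3/((j + 5)(j + 6))) = (3j/(5(j + 5))) + (3/((j + 5)(j + 6))).
Simplifying, T(j+1) = 3(j + 1)/(5(j + 6)) = 3(j+1)/(5((j+1) + 5)),
which is the closed form with n = j+1.
Hence, by induction on n, the claim holds for every n ≥ 1.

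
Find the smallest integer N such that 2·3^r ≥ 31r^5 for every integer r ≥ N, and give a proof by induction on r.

At r = 14: 9565938 < 16672544, so the inequality fails and N ≥ 15. We prove 2·3^r ≥ 31r^5 for all r ≥ 15.
For the base case r = 15: 2·3^r = 28697814 and 31r^5 = 23540625, so 28697814 ≥ 23540625.
Suppose the result is true for r = m, so 2·3^m ≥ 31m^5.
Then 2·3^(m + 1) = 3·(2·3^m) ≥ 3·(31m^5).
Also, for m ≥ 15 we have 3·(31m^5) ≥ 31(m+1)^5, since 3 ≥ (1 + 1/m)^5 for all m ≥ 15.
Combining, 2·3^(m + 1) ≥ 31(m+1)^5.
By induction, the statement is established for all r ≥ 15.
Hence the smallest such N is 15.

N = 15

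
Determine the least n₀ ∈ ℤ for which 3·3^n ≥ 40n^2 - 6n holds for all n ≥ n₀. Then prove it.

n₀ = 6

At n = 5: 729 < 970, so the inequality fails and n₀ ≥ 6. We prove 3·3^n ≥ 40n^2 - 6n for all n ≥ 6.
When n = 6: 3·3^n = 2187 and 40n^2 - 6n = 1404, so 2187 ≥ 1404.
For the inductive step, assume it holds for an arbitrary j ≥ 6, so 3·3^j ≥ 40j^2 - 6j.
Then 3·3^(j + 1) = 3·(3·3^j) ≥ 3·(40j^2 - 6j).
Also, for j ≥ 6 we have 3·(40j^2 - 6j) ≥ 40(j+1)^2 - 6(j+1), since 3·(40j^2 - 6j) − (40(j+1)^2 - 6(j+1)) = 80j^2 - 92j - 34, which is nonnegative for all j ≥ 6.
Combining, 3·3^(j + 1) ≥ 40(j+1)^2 - 6(j+1).
This completes the induction.
Hence the smallest such n₀ is 6.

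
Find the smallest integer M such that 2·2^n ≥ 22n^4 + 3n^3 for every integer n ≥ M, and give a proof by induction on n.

At n = 21: 4194304 < 4306365, so the inequality fails and M ≥ 22. We prove 2·2^n ≥ 22n^4 + 3n^3 for all n ≥ 22.
Base step (n = 22): 2·2^n = 8388608 and 22n^4 + 3n^3 = 5185576, so 8388608 ≥ 5185576.
For the inductive step, assume it holds for an arbitrary j ≥ 22, so 2·2^j ≥ 22j^4 + 3j^3.
Then 2·2^(j + 1) = 2·(2·2^j) ≥ 2·(22j^4 + 3j^3).
Also, for j ≥ 22 we have 2·(22j^4 + 3j^3) ≥ 22(j+1)^4 + 3(j+1)^3, since 2·(22j^4 + 3j^3) − (22(j+1)^4 + 3(j+1)^3) = 22j^4 - 85j^3 - 141j^2 - 97j - 25, which is nonnegative for all j ≥ 22.
Combining, 2·2^(j + 1) ≥ 22(j+1)^4 + 3(j+1)^3.
Hence, by induction on n, the claim holds for every n ≥ 22.
Hence the smallest such M is 22.

M = 22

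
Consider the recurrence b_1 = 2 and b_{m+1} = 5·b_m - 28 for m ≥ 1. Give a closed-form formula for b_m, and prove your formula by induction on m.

b_m = -5^m + 7

Computing the first terms: b_1 = 2, b_2 = -18, b_3 = -118. This suggests b_m = -5^m + 7.
When m = 1: the formula gives 2 = 2 = b_1.
For the inductive step, assume it holds for an arbitrary i ≥ 1, so b_i = -5^i + 7.
Then b_{i+1} = 5·b_i - 28 = 5·(-5^i + 7) - 28 = -5^(i + 1) + 7,
which is the claimed formula at m = i+1.
By the principle of mathematical induction, the result holds for all m ≥ 1.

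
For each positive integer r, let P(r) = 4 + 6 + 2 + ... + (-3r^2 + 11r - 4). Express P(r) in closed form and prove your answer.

P(r) = -r(r^2 - 4r - 1)

We claim P(r) = -r(r^2 - 4r - 1) for all r ≥ 1.
For the base case r = 1: P(1) = 4, and the closed form gives 4. They agree.
For the inductive step, assume it holds for an arbitrary j ≥ 1, so P(j) = j(-j^2 + 4j + 1).
Then P(j+1) = P(j) + (-3j^2 + 5j + 4) = (j(-j^2 + 4j + 1)) + (-3j^2 + 5j + 4).
Simplifying, P(j+1) = -(j + 1)(j^2 - 2j - 4) = -(j+1)((j+1)^2 - 4(j+1) - 1),
which is the closed form with r = j+1.
Hence, by induction on r, the claim holds for every r ≥ 1.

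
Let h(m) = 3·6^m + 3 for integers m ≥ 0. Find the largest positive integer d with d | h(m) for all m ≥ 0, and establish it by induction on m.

d = 3

Computing the first values: h(0) = 6 and h(1) = 21; gcd(6, 21) = 3, so d ≤ 3.
We prove 3 | 3·6^m + 3 for all m ≥ 0 by induction on m.
When m = 0: h(0) = 6 = 3·(2), so 3 | h(0).
Inductive step: assume the claim holds for m = r, i.e. 3 | h(r). Then
h(r+1) = 3·6^(r+1) + 3 = 6·(3·6^r + 3) - 15 = 6·h(r) - 15. The first term is divisible by 3 by the inductive hypothesis, and -15 is divisible by 3. Hence 3 | h(r+1).
By the principle of mathematical induction, the result holds for all m ≥ 0.
Therefore the largest such d is 3.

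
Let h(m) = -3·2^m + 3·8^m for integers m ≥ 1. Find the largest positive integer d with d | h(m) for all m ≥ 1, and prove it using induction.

d = 18

Computing the first values: h(1) = 18 and h(2) = 180; gcd(18, 180) = 18, so d ≤ 18.
We prove 18 | -3·2^m + 3·8^m for all m ≥ 1 by induction on m.
Base case (m = 1): h(1) = 18 = 18·(1), so 18 | h(1).
For the inductive step, assume it holds for an arbitrary j ≥ 1, i.e. 18 | h(j). Then
h(j+1) − 8·h(j) = (-3·2^(j+1) + 3·8^(j+1)) − 8·(-3·2^j + 3·8^j) = (-3)·2^j·(2 − 8) = (18)·2^j. Since 18 | h(j) by the inductive hypothesis, 18 | 8·h(j); and 18 | 18 since 18 = 18·1. Therefore 18 | h(j+1).
By induction, the statement is established for all m ≥ 1.
Therefore the largest such d is 18.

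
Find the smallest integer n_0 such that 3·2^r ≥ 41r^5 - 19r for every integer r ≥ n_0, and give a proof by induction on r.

At r = 27: 402653184 < 588304674, so the inequality fails and n_0 ≥ 28. We prove 3·2^r ≥ 41r^5 - 19r for all r ≥ 28.
For the base case r = 28: 3·2^r = 805306368 and 41r^5 - 19r = 705624556, so 805306368 ≥ 705624556.
Inductive step: suppose the statement holds for some m ≥ 28, so 3·2^m ≥ 41m^5 - 19m.
Then 3·2^(m + 1) = 2·(3·2^m) ≥ 2·(41m^5 - 19m).
Also, for m ≥ 28 we have 2·(41m^5 - 19m) ≥ 41(m+1)^5 - 19(m+1), since 2·(41m^5 - 19m) − (41(m+1)^5 - 19(m+1)) = 41m^5 - 205m^4 - 410m^3 - 410m^2 - 224m - 22, which is nonnegative for all m ≥ 28.
Combining, 3·2^(m + 1) ≥ 41(m+1)^5 - 19(m+1).
This completes the induction.
Hence the smallest such n_0 is 28.

n_0 = 28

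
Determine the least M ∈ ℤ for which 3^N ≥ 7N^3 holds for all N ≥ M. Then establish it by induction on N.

At N = 7: 2187 < 2401, so the inequality fails and M ≥ 8. We prove 3^N ≥ 7N^3 for all N ≥ 8.
Base case (N = 8): 3^N = 6561 and 7N^3 = 3584, so 6561 ≥ 3584.
For the inductive step, assume it holds for an arbitrary k ≥ 8, so 3^k ≥ 7k^3.
Then 3^(k + 1) = 3·(3^k) ≥ 3·(7k^3).
Also, for k ≥ 8 we have 3·(7k^3) ≥ 7(k+1)^3, since 3 ≥ (1 + 1/k)^3 for all k ≥ 8.
Combining, 3^(k + 1) ≥ 7(k+1)^3.
This completes the induction.
Hence the smallest such M is 8.

M = 8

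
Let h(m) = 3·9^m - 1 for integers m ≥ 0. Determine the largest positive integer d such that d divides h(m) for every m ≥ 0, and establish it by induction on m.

Computing the first values: h(0) = 2 and h(1) = 26; gcd(2, 26) = 2, so d ≤ 2.
We prove 2 | 3·9^m - 1 for all m ≥ 0 by induction on m.
Base step (m = 0): h(0) = 2 = 2·(1), so 2 | h(0).
Inductive step: assume the claim holds for m = j, i.e. 2 | h(j). Then
h(j+1) = 3·9^(j+1) - 1 = 9·(3·9^j - 1) + 8 = 9·h(j) + 8. The first term is divisible by 2 by the inductive hypothesis, and 8 is divisible by 2. Hence 2 | h(j+1).
By induction, the statement is established for all m ≥ 0.
Therefore the largest such d is 2.

d = 2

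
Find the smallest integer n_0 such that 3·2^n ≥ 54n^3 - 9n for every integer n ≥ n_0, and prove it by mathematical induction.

n_0 = 17

At n = 16: 196608 < 221040, so the inequality fails and n_0 ≥ 17. We prove 3·2^n ≥ 54n^3 - 9n for all n ≥ 17.
For the base case n = 17: 3·2^n = 393216 and 54n^3 - 9n = 265149, so 393216 ≥ 265149.
Inductive step: suppose the statement holds for some k ≥ 17, so 3·2^k ≥ 54k^3 - 9k.
Then 3·2^(k + 1) = 2·(3·2^k) ≥ 2·(54k^3 - 9k).
Also, for k ≥ 17 we have 2·(54k^3 - 9k) ≥ 54(k+1)^3 - 9(k+1), since 2·(54k^3 - 9k) − (54(k+1)^3 - 9(k+1)) = 54k^3 - 162k^2 - 171k - 45, which is nonnegative for all k ≥ 17.
Combining, 3·2^(k + 1) ≥ 54(k+1)^3 - 9(k+1).
Hence, by induction on n, the claim holds for every n ≥ 17.
Hence the smallest such n_0 is 17.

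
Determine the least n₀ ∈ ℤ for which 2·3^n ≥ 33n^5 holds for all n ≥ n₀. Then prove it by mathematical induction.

n₀ = 15

At n = 14: 9565938 < 17748192, so the inequality fails and n₀ ≥ 15. We prove 2·3^n ≥ 33n^5 for all n ≥ 15.
For the base case n = 15: 2·3^n = 28697814 and 33n^5 = 25059375, so 28697814 ≥ 25059375.
For the inductive step, assume it holds for an arbitrary p ≥ 15, so 2·3^p ≥ 33p^5.
Then 2·3^(p + 1) = 3·(2·3^p) ≥ 3·(33p^5).
Also, for p ≥ 15 we have 3·(33p^5) ≥ 33(p+1)^5, since 3 ≥ (1 + 1/p)^5 for all p ≥ 15.
Combining, 2·3^(p + 1) ≥ 33(p+1)^5.
Hence, by induction on n, the claim holds for every n ≥ 15.
Hence the smallest such n₀ is 15.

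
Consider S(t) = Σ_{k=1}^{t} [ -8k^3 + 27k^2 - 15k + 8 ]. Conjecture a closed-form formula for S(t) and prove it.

S(t) = -t(2t^3 - 5t^2 - 4t - 5)

We claim S(t) = -t(2t^3 - 5t^2 - 4t - 5) for all t ≥ 1.
Base step (t = 1): S(1) = 12, and the closed form gives 12. They agree.
Inductive step: assume the claim holds for t = k, so S(k) = k(-2k^3 + 5k^2 + 4k + 5).
Then S(k+1) = S(k) + (-8k^3 + 3k^2 + 15k + 12) = (k(-2k^3 + 5k^2 + 4k + 5)) + (-8k^3 + 3k^2 + 15k + 12).
Simplifying, S(k+1) = -(k + 1)(2k^3 + k^2 - 8k - 12) = -(k+1)(2(k+1)^3 - 5(k+1)^2 - 4(k+1) - 5),
which is the closed form with t = k+1.
Hence, by induction on t, the claim holds for every t ≥ 1.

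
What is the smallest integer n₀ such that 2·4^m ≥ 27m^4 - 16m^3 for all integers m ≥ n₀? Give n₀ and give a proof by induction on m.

n₀ = 8

At m = 7: 32768 < 59339, so the inequality fails and n₀ ≥ 8. We prove 2·4^m ≥ 27m^4 - 16m^3 for all m ≥ 8.
Base case (m = 8): 2·4^m = 131072 and 27m^4 - 16m^3 = 102400, so 131072 ≥ 102400.
Suppose the result is true for m = r, so 2·4^r ≥ 27r^4 - 16r^3.
Then 2·4^(r + 1) = 4·(2·4^r) ≥ 4·(27r^4 - 16r^3).
Also, for r ≥ 8 we have 4·(27r^4 - 16r^3) ≥ 27(r+1)^4 - 16(r+1)^3, since 4·(27r^4 - 16r^3) − (27(r+1)^4 - 16(r+1)^3) = 81r^4 - 156r^3 - 114r^2 - 60r - 11, which is nonnegative for all r ≥ 8.
Combining, 2·4^(r + 1) ≥ 27(r+1)^4 - 16(r+1)^3.
This completes the induction.
Hence the smallest such n₀ is 8.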